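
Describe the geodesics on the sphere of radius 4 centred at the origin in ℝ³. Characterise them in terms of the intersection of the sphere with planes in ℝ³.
Geodesics on the sphere of radius 4 are great circles — circles of radius 4 obtained as the intersection of the sphere with planes through the origin (the centre of the sphere).

A curve α(t) of nonzero constant speed on the sphere of radius 4 is a geodesic iff its acceleration α̈ is everywhere normal to the surface, i.e. parallel to the radial vector α(t). Then d/dt(α × α̇) = α̇ × α̇ + α × α̈ = 0, so α × α̇ is a constant vector n ≠ 0 and α(t) · n = 0 for all t: α lies in the plane through the origin with normal n. The intersection of that plane with the sphere is a circle of radius 4 (a great circle). Conversely, a great circle traversed at constant speed has centripetal acceleration pointing at the origin, hence normal to the sphere, so every great circle is a geodesic.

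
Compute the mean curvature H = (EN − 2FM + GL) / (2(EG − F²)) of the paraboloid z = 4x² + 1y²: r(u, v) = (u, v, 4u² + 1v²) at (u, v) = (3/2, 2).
H = 213*sqrt(161)/25921

With E = 64*u^2 + 1, F = 16*u*v, G = 4*v^2 + 1, L = 8/sqrt(64*u^2 + 4*v^2 + 1), M = 0, N = 2/sqrt(64*u^2 + 4*v^2 + 1), assemble
  H = (EN − 2FM + GL) / (2(EG − F²)) = (64*u^2 + 16*v^2 + 5)/(64*u^2 + 4*v^2 + 1)^(3/2).
At (u, v) = (3/2, 2): H = 213*sqrt(161)/25921.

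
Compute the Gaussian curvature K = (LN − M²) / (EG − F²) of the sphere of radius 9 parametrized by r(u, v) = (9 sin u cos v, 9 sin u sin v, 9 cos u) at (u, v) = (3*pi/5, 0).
K = 1/81

Coefficients of the first fundamental form: E = 81, F = 0, G = 81*sin(u)^2.
Coefficients of the second fundamental form: L = -9*sin(u)/Abs(sin(u)), M = 0, N = -9*sin(u)^3/Abs(sin(u)).
Assemble K = (LN − M²)/(EG − F²) = 1/81. At (u, v) = (3*pi/5, 0): K = 1/81.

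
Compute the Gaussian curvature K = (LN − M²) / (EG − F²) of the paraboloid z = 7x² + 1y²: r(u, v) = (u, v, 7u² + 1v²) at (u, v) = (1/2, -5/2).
K = 28/5625

Coefficients of the first fundamental form: E = 196*u^2 + 1, F = 28*u*v, G = 4*v^2 + 1.
Coefficients of the second fundamental form: L = 14/sqrt(196*u^2 + 4*v^2 + 1), M = 0, N = 2/sqrt(196*u^2 + 4*v^2 + 1).
Assemble K = (LN − M²)/(EG − F²) = 28/(38416*u^4 + 1568*u^2*v^2 + 392*u^2 + 16*v^4 + 8*v^2 + 1). At (u, v) = (1/2, -5/2): K = 28/5625.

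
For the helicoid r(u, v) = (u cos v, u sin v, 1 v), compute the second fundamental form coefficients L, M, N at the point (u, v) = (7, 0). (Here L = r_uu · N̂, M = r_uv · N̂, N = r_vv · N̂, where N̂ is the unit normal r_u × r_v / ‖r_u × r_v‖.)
L = 0;  M = -sqrt(2)/10;  N = 0

Compute the unit normal N̂(u, v) = (sin(v)/sqrt(u^2 + 1), -cos(v)/sqrt(u^2 + 1), u/sqrt(u^2 + 1)), and the second partials r_uu, r_uv, r_vv. Take dot products:
  L(u, v) = r_uu · N̂ = 0,
  M(u, v) = r_uv · N̂ = -1/sqrt(u^2 + 1),
  N(u, v) = r_vv · N̂ = 0.
Evaluating at (u, v) = (7, 0):
  L = 0, M = -sqrt(2)/10, N = 0.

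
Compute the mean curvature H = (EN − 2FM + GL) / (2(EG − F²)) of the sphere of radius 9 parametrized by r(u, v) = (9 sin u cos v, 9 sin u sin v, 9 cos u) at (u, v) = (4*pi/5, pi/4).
H = -1/9

With E = 81, F = 0, G = 81*sin(u)^2, L = -9*sin(u)/Abs(sin(u)), M = 0, N = -9*sin(u)^3/Abs(sin(u)), assemble
  H = (EN − 2FM + GL) / (2(EG − F²)) = -sin(u)/(9*Abs(sin(u))).
At (u, v) = (4*pi/5, pi/4): H = -1/9.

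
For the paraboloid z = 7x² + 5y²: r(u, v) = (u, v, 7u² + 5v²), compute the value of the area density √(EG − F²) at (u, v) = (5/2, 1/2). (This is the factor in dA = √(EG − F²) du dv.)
√(EG − F²)|_{(5/2, 1/2)} = 3*sqrt(139)

E = 196*u^2 + 1, F = 140*u*v, G = 100*v^2 + 1, so EG − F² = 196*u^2 + 100*v^2 + 1. Taking the positive square root: √(EG − F²) = sqrt(196*u^2 + 100*v^2 + 1). At (u, v) = (5/2, 1/2): 3*sqrt(139).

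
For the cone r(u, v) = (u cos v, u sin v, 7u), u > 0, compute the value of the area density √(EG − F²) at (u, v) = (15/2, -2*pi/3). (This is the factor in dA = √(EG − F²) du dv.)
√(EG − F²)|_{(15/2, -2*pi/3)} = 75*sqrt(2)/2

E = 50, F = 0, G = u^2, so EG − F² = 50*u^2. Taking the positive square root: √(EG − F²) = 5*sqrt(2)*Abs(u). At (u, v) = (15/2, -2*pi/3): 75*sqrt(2)/2.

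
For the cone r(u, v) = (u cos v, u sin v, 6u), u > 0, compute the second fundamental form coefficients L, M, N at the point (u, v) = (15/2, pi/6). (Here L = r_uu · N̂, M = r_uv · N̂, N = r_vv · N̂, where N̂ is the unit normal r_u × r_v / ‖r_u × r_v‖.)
L = 0;  M = 0;  N = 45*sqrt(37)/37

Compute the unit normal N̂(u, v) = (-6*sqrt(37)*u*cos(v)/(37*Abs(u)), -6*sqrt(37)*u*sin(v)/(37*Abs(u)), sqrt(37)*u/(37*Abs(u))), and the second partials r_uu, r_uv, r_vv. Take dot products:
  L(u, v) = r_uu · N̂ = 0,
  M(u, v) = r_uv · N̂ = 0,
  N(u, v) = r_vv · N̂ = 6*sqrt(37)*u^2/(37*Abs(u)).
Evaluating at (u, v) = (15/2, pi/6):
  L = 0, M = 0, N = 45*sqrt(37)/37.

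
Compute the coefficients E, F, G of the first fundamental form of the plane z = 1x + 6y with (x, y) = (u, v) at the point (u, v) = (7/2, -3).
E = 2;  F = 6;  G = 37

Partials: r_u = (1, 0, 1), r_v = (0, 1, 6). As functions of (u, v):
  E = r_u · r_u = 2,
  F = r_u · r_v = 6,
  G = r_v · r_v = 37.
Evaluating at (u, v) = (7/2, -3): E = 2, F = 6, G = 37.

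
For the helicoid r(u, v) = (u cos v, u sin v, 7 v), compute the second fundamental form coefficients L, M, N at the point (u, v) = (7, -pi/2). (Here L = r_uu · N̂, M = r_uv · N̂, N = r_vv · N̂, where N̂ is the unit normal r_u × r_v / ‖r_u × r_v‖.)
L = 0;  M = -sqrt(2)/2;  N = 0

Compute the unit normal N̂(u, v) = (7*sin(v)/sqrt(u^2 + 49), -7*cos(v)/sqrt(u^2 + 49), u/sqrt(u^2 + 49)), and the second partials r_uu, r_uv, r_vv. Take dot products:
  L(u, v) = r_uu · N̂ = 0,
  M(u, v) = r_uv · N̂ = -7/sqrt(u^2 + 49),
  N(u, v) = r_vv · N̂ = 0.
Evaluating at (u, v) = (7, -pi/2):
  L = 0, M = -sqrt(2)/2, N = 0.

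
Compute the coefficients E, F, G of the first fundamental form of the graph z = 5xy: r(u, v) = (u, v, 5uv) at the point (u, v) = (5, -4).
E = 401;  F = -500;  G = 626

Partials: r_u = (1, 0, 5*v), r_v = (0, 1, 5*u). As functions of (u, v):
  E = r_u · r_u = 25*v^2 + 1,
  F = r_u · r_v = 25*u*v,
  G = r_v · r_v = 25*u^2 + 1.
Evaluating at (u, v) = (5, -4): E = 401, F = -500, G = 626.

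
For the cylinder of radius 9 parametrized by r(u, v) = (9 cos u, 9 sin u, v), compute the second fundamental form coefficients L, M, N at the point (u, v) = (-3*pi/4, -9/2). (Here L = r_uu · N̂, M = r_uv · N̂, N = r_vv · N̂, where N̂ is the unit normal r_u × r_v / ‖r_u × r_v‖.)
L = -9;  M = 0;  N = 0

Compute the unit normal N̂(u, v) = (cos(u), sin(u), 0), and the second partials r_uu, r_uv, r_vv. Take dot products:
  L(u, v) = r_uu · N̂ = -9,
  M(u, v) = r_uv · N̂ = 0,
  N(u, v) = r_vv · N̂ = 0.
Evaluating at (u, v) = (-3*pi/4, -9/2):
  L = -9, M = 0, N = 0.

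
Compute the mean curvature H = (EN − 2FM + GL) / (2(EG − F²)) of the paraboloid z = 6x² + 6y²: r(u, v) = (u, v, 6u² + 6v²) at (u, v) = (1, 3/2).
H = 2820*sqrt(469)/219961

With E = 144*u^2 + 1, F = 144*u*v, G = 144*v^2 + 1, L = 12/sqrt(144*u^2 + 144*v^2 + 1), M = 0, N = 12/sqrt(144*u^2 + 144*v^2 + 1), assemble
  H = (EN − 2FM + GL) / (2(EG − F²)) = 12*(72*u^2 + 72*v^2 + 1)/(144*u^2 + 144*v^2 + 1)^(3/2).
At (u, v) = (1, 3/2): H = 2820*sqrt(469)/219961.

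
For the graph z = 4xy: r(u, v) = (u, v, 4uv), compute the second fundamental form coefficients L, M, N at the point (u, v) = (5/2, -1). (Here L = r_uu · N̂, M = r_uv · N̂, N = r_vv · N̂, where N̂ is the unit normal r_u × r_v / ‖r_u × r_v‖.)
L = 0;  M = 4*sqrt(13)/39;  N = 0

Compute the unit normal N̂(u, v) = (-4*v/sqrt(16*u^2 + 16*v^2 + 1), -4*u/sqrt(16*u^2 + 16*v^2 + 1), 1/sqrt(16*u^2 + 16*v^2 + 1)), and the second partials r_uu, r_uv, r_vv. Take dot products:
  L(u, v) = r_uu · N̂ = 0,
  M(u, v) = r_uv · N̂ = 4/sqrt(16*u^2 + 16*v^2 + 1),
  N(u, v) = r_vv · N̂ = 0.
Evaluating at (u, v) = (5/2, -1):
  L = 0, M = 4*sqrt(13)/39, N = 0.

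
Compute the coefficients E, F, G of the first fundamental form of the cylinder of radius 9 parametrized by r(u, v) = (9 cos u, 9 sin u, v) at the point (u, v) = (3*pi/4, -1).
E = 81;  F = 0;  G = 1

Partials: r_u = (-9*sin(u), 9*cos(u), 0), r_v = (0, 0, 1). As functions of (u, v):
  E = r_u · r_u = 81,
  F = r_u · r_v = 0,
  G = r_v · r_v = 1.
Evaluating at (u, v) = (3*pi/4, -1): E = 81, F = 0, G = 1.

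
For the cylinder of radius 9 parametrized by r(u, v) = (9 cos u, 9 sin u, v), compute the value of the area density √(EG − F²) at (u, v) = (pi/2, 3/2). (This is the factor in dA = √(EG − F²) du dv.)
√(EG − F²)|_{(pi/2, 3/2)} = 9

E = 81, F = 0, G = 1, so EG − F² = 81. Taking the positive square root: √(EG − F²) = 9. At (u, v) = (pi/2, 3/2): 9.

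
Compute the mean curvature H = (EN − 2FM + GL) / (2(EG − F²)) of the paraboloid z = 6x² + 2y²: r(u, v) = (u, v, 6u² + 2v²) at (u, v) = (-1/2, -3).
H = 944*sqrt(181)/32761

With E = 144*u^2 + 1, F = 48*u*v, G = 16*v^2 + 1, L = 12/sqrt(144*u^2 + 16*v^2 + 1), M = 0, N = 4/sqrt(144*u^2 + 16*v^2 + 1), assemble
  H = (EN − 2FM + GL) / (2(EG − F²)) = 8*(36*u^2 + 12*v^2 + 1)/(144*u^2 + 16*v^2 + 1)^(3/2).
At (u, v) = (-1/2, -3): H = 944*sqrt(181)/32761.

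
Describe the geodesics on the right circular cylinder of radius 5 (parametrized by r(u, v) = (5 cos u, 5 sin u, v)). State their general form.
The cylinder is flat (K = 0) and locally isometric to the plane via the development (u, v) ↦ (5 u, v). Geodesics are the pre-images of straight lines: circles (v constant), vertical lines (u constant), and helices (v = c · u + d) for constants c, d.

A right cylinder has E = 5², F = 0, G = 1, so EG − F² = 5², and L = −5, M = N = 0, giving K = (LN − M²)/(EG − F²) = 0 everywhere. A flat surface is locally isometric to the Euclidean plane via the map (u, v) ↦ (5 u, v). Straight lines in the (x̃, ỹ) plane pull back to: (a) horizontal circles (v = const), (b) vertical generators (u = const), and (c) helices (5 u tan θ = v, i.e. v = c · u + d).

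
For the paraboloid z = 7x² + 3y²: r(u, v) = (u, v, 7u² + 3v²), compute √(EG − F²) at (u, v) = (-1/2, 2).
√(EG − F²)|_{(-1/2, 2)} = sqrt(194)

E = 196*u^2 + 1, F = 84*u*v, G = 36*v^2 + 1; EG − F² = 196*u^2 + 36*v^2 + 1; √(EG − F²) = sqrt(196*u^2 + 36*v^2 + 1). At the given point: sqrt(194).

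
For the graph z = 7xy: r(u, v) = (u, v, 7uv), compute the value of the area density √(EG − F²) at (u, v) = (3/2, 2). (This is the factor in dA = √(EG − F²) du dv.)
√(EG − F²)|_{(3/2, 2)} = sqrt(1229)/2

E = 49*v^2 + 1, F = 49*u*v, G = 49*u^2 + 1, so EG − F² = 49*u^2 + 49*v^2 + 1. Taking the positive square root: √(EG − F²) = sqrt(49*u^2 + 49*v^2 + 1). At (u, v) = (3/2, 2): sqrt(1229)/2.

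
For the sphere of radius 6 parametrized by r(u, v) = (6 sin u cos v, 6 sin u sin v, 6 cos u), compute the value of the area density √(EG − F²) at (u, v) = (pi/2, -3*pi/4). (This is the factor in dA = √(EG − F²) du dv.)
√(EG − F²)|_{(pi/2, -3*pi/4)} = 36

E = 36, F = 0, G = 36*sin(u)^2, so EG − F² = 1296*sin(u)^2. Taking the positive square root: √(EG − F²) = 36*Abs(sin(u)). At (u, v) = (pi/2, -3*pi/4): 36.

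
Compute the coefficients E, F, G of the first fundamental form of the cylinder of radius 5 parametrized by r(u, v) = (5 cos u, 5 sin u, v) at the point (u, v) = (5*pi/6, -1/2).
E = 25;  F = 0;  G = 1

Partials: r_u = (-5*sin(u), 5*cos(u), 0), r_v = (0, 0, 1). As functions of (u, v):
  E = r_u · r_u = 25,
  F = r_u · r_v = 0,
  G = r_v · r_v = 1.
Evaluating at (u, v) = (5*pi/6, -1/2): E = 25, F = 0, G = 1.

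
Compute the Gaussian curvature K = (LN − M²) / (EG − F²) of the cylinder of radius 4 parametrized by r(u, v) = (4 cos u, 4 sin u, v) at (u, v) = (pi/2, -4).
K = 0

Coefficients of the first fundamental form: E = 16, F = 0, G = 1.
Coefficients of the second fundamental form: L = -4, M = 0, N = 0.
Assemble K = (LN − M²)/(EG − F²) = 0. At (u, v) = (pi/2, -4): K = 0.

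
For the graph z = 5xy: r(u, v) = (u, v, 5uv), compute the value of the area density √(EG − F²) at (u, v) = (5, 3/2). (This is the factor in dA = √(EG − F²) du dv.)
√(EG − F²)|_{(5, 3/2)} = sqrt(2729)/2

E = 25*v^2 + 1, F = 25*u*v, G = 25*u^2 + 1, so EG − F² = 25*u^2 + 25*v^2 + 1. Taking the positive square root: √(EG − F²) = sqrt(25*u^2 + 25*v^2 + 1). At (u, v) = (5, 3/2): sqrt(2729)/2.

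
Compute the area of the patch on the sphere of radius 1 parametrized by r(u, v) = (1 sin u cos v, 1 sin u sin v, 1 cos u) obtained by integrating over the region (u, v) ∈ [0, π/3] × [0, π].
Area = pi/2

Area = ∫∫ √(EG − F²) du dv with √(EG − F²) = Abs(sin(u)). Integrating over [0, π/3] × [0, π] gives pi/2.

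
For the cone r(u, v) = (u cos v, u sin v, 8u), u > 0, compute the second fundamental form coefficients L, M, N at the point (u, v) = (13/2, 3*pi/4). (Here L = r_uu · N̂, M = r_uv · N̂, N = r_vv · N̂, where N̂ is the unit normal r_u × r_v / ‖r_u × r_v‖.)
L = 0;  M = 0;  N = 4*sqrt(65)/5

Compute the unit normal N̂(u, v) = (-8*sqrt(65)*u*cos(v)/(65*Abs(u)), -8*sqrt(65)*u*sin(v)/(65*Abs(u)), sqrt(65)*u/(65*Abs(u))), and the second partials r_uu, r_uv, r_vv. Take dot products:
  L(u, v) = r_uu · N̂ = 0,
  M(u, v) = r_uv · N̂ = 0,
  N(u, v) = r_vv · N̂ = 8*sqrt(65)*u^2/(65*Abs(u)).
Evaluating at (u, v) = (13/2, 3*pi/4):
  L = 0, M = 0, N = 4*sqrt(65)/5.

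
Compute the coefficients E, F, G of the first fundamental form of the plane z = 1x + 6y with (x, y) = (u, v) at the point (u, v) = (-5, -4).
E = 2;  F = 6;  G = 37

Partials: r_u = (1, 0, 1), r_v = (0, 1, 6). As functions of (u, v):
  E = r_u · r_u = 2,
  F = r_u · r_v = 6,
  G = r_v · r_v = 37.
Evaluating at (u, v) = (-5, -4): E = 2, F = 6, G = 37.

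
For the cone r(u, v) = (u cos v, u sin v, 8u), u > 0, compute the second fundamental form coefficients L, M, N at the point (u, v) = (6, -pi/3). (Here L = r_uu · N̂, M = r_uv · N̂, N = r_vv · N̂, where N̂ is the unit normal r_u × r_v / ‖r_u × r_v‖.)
L = 0;  M = 0;  N = 48*sqrt(65)/65

Compute the unit normal N̂(u, v) = (-8*sqrt(65)*u*cos(v)/(65*Abs(u)), -8*sqrt(65)*u*sin(v)/(65*Abs(u)), sqrt(65)*u/(65*Abs(u))), and the second partials r_uu, r_uv, r_vv. Take dot products:
  L(u, v) = r_uu · N̂ = 0,
  M(u, v) = r_uv · N̂ = 0,
  N(u, v) = r_vv · N̂ = 8*sqrt(65)*u^2/(65*Abs(u)).
Evaluating at (u, v) = (6, -pi/3):
  L = 0, M = 0, N = 48*sqrt(65)/65.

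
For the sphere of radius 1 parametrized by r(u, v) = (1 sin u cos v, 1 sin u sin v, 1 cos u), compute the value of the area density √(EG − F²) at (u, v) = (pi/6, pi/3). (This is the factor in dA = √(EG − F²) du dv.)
√(EG − F²)|_{(pi/6, pi/3)} = 1/2

E = 1, F = 0, G = sin(u)^2, so EG − F² = sin(u)^2. Taking the positive square root: √(EG − F²) = Abs(sin(u)). At (u, v) = (pi/6, pi/3): 1/2.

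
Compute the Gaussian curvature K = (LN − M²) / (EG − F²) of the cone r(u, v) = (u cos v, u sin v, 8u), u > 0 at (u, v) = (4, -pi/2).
K = 0

Coefficients of the first fundamental form: E = 65, F = 0, G = u^2.
Coefficients of the second fundamental form: L = 0, M = 0, N = 8*sqrt(65)*u^2/(65*Abs(u)).
Assemble K = (LN − M²)/(EG − F²) = 0. At (u, v) = (4, -pi/2): K = 0.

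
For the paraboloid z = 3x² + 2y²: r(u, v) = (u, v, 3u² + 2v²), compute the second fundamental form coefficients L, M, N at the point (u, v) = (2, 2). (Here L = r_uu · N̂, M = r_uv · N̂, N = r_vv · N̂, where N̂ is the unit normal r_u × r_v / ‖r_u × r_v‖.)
L = 6*sqrt(209)/209;  M = 0;  N = 4*sqrt(209)/209

Compute the unit normal N̂(u, v) = (-6*u/sqrt(36*u^2 + 16*v^2 + 1), -4*v/sqrt(36*u^2 + 16*v^2 + 1), 1/sqrt(36*u^2 + 16*v^2 + 1)), and the second partials r_uu, r_uv, r_vv. Take dot products:
  L(u, v) = r_uu · N̂ = 6/sqrt(36*u^2 + 16*v^2 + 1),
  M(u, v) = r_uv · N̂ = 0,
  N(u, v) = r_vv · N̂ = 4/sqrt(36*u^2 + 16*v^2 + 1).
Evaluating at (u, v) = (2, 2):
  L = 6*sqrt(209)/209, M = 0, N = 4*sqrt(209)/209.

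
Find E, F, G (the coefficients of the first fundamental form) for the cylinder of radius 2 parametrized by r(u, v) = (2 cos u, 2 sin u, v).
E = 4;  F = 0;  G = 1

Compute partials: r_u = (-2*sin(u), 2*cos(u), 0), r_v = (0, 0, 1). Then
  E = r_u · r_u = 4,
  F = r_u · r_v = 0,
  G = r_v · r_v = 1.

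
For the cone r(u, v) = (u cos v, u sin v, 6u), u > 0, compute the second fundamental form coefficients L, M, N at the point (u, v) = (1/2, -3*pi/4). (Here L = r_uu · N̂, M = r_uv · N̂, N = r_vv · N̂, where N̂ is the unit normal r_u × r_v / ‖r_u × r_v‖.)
L = 0;  M = 0;  N = 3*sqrt(37)/37

Compute the unit normal N̂(u, v) = (-6*sqrt(37)*u*cos(v)/(37*Abs(u)), -6*sqrt(37)*u*sin(v)/(37*Abs(u)), sqrt(37)*u/(37*Abs(u))), and the second partials r_uu, r_uv, r_vv. Take dot products:
  L(u, v) = r_uu · N̂ = 0,
  M(u, v) = r_uv · N̂ = 0,
  N(u, v) = r_vv · N̂ = 6*sqrt(37)*u^2/(37*Abs(u)).
Evaluating at (u, v) = (1/2, -3*pi/4):
  L = 0, M = 0, N = 3*sqrt(37)/37.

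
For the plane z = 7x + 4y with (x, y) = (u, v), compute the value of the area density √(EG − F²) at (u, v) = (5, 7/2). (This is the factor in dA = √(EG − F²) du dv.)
√(EG − F²)|_{(5, 7/2)} = sqrt(66)

E = 50, F = 28, G = 17, so EG − F² = 66. Taking the positive square root: √(EG − F²) = sqrt(66). At (u, v) = (5, 7/2): sqrt(66).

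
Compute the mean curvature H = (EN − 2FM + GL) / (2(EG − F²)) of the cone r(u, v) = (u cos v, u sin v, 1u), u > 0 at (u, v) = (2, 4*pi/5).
H = sqrt(2)/8

With E = 2, F = 0, G = u^2, L = 0, M = 0, N = sqrt(2)*u^2/(2*Abs(u)), assemble
  H = (EN − 2FM + GL) / (2(EG − F²)) = sqrt(2)/(4*Abs(u)).
At (u, v) = (2, 4*pi/5): H = sqrt(2)/8.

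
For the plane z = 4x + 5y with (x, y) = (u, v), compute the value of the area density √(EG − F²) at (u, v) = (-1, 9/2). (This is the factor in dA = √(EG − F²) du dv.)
√(EG − F²)|_{(-1, 9/2)} = sqrt(42)

E = 17, F = 20, G = 26, so EG − F² = 42. Taking the positive square root: √(EG − F²) = sqrt(42). At (u, v) = (-1, 9/2): sqrt(42).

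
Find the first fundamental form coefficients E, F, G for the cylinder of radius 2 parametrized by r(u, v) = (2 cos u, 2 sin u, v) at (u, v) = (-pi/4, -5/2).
E = 4;  F = 0;  G = 1

Partials: r_u = (-2*sin(u), 2*cos(u), 0), r_v = (0, 0, 1). As functions of (u, v):
  E = r_u · r_u = 4,
  F = r_u · r_v = 0,
  G = r_v · r_v = 1.
Evaluating at (u, v) = (-pi/4, -5/2): E = 4, F = 0, G = 1.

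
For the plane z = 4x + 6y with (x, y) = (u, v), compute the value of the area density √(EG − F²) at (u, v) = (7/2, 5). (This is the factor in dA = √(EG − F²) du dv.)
√(EG − F²)|_{(7/2, 5)} = sqrt(53)

E = 17, F = 24, G = 37, so EG − F² = 53. Taking the positive square root: √(EG − F²) = sqrt(53). At (u, v) = (7/2, 5): sqrt(53).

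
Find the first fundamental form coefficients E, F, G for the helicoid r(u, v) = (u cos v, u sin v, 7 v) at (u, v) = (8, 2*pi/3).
E = 1;  F = 0;  G = 113

Partials: r_u = (cos(v), sin(v), 0), r_v = (-u*sin(v), u*cos(v), 7). As functions of (u, v):
  E = r_u · r_u = 1,
  F = r_u · r_v = 0,
  G = r_v · r_v = u^2 + 49.
Evaluating at (u, v) = (8, 2*pi/3): E = 1, F = 0, G = 113.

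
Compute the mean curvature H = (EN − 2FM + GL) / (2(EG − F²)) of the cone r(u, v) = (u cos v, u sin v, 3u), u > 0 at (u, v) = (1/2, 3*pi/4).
H = 3*sqrt(10)/10

With E = 10, F = 0, G = u^2, L = 0, M = 0, N = 3*sqrt(10)*u^2/(10*Abs(u)), assemble
  H = (EN − 2FM + GL) / (2(EG − F²)) = 3*sqrt(10)/(20*Abs(u)).
At (u, v) = (1/2, 3*pi/4): H = 3*sqrt(10)/10.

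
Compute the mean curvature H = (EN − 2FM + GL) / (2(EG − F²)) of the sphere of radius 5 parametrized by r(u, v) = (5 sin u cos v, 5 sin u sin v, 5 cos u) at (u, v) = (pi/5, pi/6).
H = -1/5

With E = 25, F = 0, G = 25*sin(u)^2, L = -5*sin(u)/Abs(sin(u)), M = 0, N = -5*sin(u)^3/Abs(sin(u)), assemble
  H = (EN − 2FM + GL) / (2(EG − F²)) = -sin(u)/(5*Abs(sin(u))).
At (u, v) = (pi/5, pi/6): H = -1/5.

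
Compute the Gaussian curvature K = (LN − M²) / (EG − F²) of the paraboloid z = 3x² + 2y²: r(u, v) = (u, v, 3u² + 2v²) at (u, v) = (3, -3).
K = 24/219961

Coefficients of the first fundamental form: E = 36*u^2 + 1, F = 24*u*v, G = 16*v^2 + 1.
Coefficients of the second fundamental form: L = 6/sqrt(36*u^2 + 16*v^2 + 1), M = 0, N = 4/sqrt(36*u^2 + 16*v^2 + 1).
Assemble K = (LN − M²)/(EG − F²) = 24/(1296*u^4 + 1152*u^2*v^2 + 72*u^2 + 256*v^4 + 32*v^2 + 1). At (u, v) = (3, -3): K = 24/219961.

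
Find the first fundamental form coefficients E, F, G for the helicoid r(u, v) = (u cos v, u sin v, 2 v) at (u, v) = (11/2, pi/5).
E = 1;  F = 0;  G = 137/4

Partials: r_u = (cos(v), sin(v), 0), r_v = (-u*sin(v), u*cos(v), 2). As functions of (u, v):
  E = r_u · r_u = 1,
  F = r_u · r_v = 0,
  G = r_v · r_v = u^2 + 4.
Evaluating at (u, v) = (11/2, pi/5): E = 1, F = 0, G = 137/4.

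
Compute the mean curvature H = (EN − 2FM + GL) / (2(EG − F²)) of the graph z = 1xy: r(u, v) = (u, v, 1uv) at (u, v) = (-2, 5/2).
H = 8*sqrt(5)/135

With E = v^2 + 1, F = u*v, G = u^2 + 1, L = 0, M = 1/sqrt(u^2 + v^2 + 1), N = 0, assemble
  H = (EN − 2FM + GL) / (2(EG − F²)) = -u*v/(u^2 + v^2 + 1)^(3/2).
At (u, v) = (-2, 5/2): H = 8*sqrt(5)/135.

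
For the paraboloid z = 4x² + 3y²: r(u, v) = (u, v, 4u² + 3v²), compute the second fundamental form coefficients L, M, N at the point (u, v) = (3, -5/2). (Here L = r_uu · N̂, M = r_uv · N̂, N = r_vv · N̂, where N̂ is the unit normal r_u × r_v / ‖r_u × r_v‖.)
L = 4*sqrt(802)/401;  M = 0;  N = 3*sqrt(802)/401

Compute the unit normal N̂(u, v) = (-8*u/sqrt(64*u^2 + 36*v^2 + 1), -6*v/sqrt(64*u^2 + 36*v^2 + 1), 1/sqrt(64*u^2 + 36*v^2 + 1)), and the second partials r_uu, r_uv, r_vv. Take dot products:
  L(u, v) = r_uu · N̂ = 8/sqrt(64*u^2 + 36*v^2 + 1),
  M(u, v) = r_uv · N̂ = 0,
  N(u, v) = r_vv · N̂ = 6/sqrt(64*u^2 + 36*v^2 + 1).
Evaluating at (u, v) = (3, -5/2):
  L = 4*sqrt(802)/401, M = 0, N = 3*sqrt(802)/401.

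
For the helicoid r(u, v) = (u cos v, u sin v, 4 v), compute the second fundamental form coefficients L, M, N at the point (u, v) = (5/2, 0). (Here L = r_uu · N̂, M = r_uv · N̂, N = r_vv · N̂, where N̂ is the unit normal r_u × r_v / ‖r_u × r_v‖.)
L = 0;  M = -8*sqrt(89)/89;  N = 0

Compute the unit normal N̂(u, v) = (4*sin(v)/sqrt(u^2 + 16), -4*cos(v)/sqrt(u^2 + 16), u/sqrt(u^2 + 16)), and the second partials r_uu, r_uv, r_vv. Take dot products:
  L(u, v) = r_uu · N̂ = 0,
  M(u, v) = r_uv · N̂ = -4/sqrt(u^2 + 16),
  N(u, v) = r_vv · N̂ = 0.
Evaluating at (u, v) = (5/2, 0):
  L = 0, M = -8*sqrt(89)/89, N = 0.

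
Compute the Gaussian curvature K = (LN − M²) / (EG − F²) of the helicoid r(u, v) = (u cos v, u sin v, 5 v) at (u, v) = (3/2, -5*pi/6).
K = -400/11881

Coefficients of the first fundamental form: E = 1, F = 0, G = u^2 + 25.
Coefficients of the second fundamental form: L = 0, M = -5/sqrt(u^2 + 25), N = 0.
Assemble K = (LN − M²)/(EG − F²) = -25/(u^2 + 25)^2. At (u, v) = (3/2, -5*pi/6): K = -400/11881.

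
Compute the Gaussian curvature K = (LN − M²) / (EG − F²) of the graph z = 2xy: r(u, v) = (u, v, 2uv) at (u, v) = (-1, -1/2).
K = -1/9

Coefficients of the first fundamental form: E = 4*v^2 + 1, F = 4*u*v, G = 4*u^2 + 1.
Coefficients of the second fundamental form: L = 0, M = 2/sqrt(4*u^2 + 4*v^2 + 1), N = 0.
Assemble K = (LN − M²)/(EG − F²) = -4/(16*u^4 + 32*u^2*v^2 + 8*u^2 + 16*v^4 + 8*v^2 + 1). At (u, v) = (-1, -1/2): K = -1/9.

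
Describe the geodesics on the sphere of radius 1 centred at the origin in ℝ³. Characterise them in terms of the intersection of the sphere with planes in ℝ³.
Geodesics on the sphere of radius 1 are great circles — circles of radius 1 obtained as the intersection of the sphere with planes through the origin (the centre of the sphere).

A curve α(t) of nonzero constant speed on the sphere of radius 1 is a geodesic iff its acceleration α̈ is everywhere normal to the surface, i.e. parallel to the radial vector α(t). Then d/dt(α × α̇) = α̇ × α̇ + α × α̈ = 0, so α × α̇ is a constant vector n ≠ 0 and α(t) · n = 0 for all t: α lies in the plane through the origin with normal n. The intersection of that plane with the sphere is a circle of radius 1 (a great circle). Conversely, a great circle traversed at constant speed has centripetal acceleration pointing at the origin, hence normal to the sphere, so every great circle is a geodesic.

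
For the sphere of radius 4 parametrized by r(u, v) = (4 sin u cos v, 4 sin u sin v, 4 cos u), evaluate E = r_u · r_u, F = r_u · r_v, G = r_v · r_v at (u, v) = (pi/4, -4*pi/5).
E = 16;  F = 0;  G = 8

Partials: r_u = (4*cos(u)*cos(v), 4*sin(v)*cos(u), -4*sin(u)), r_v = (-4*sin(u)*sin(v), 4*sin(u)*cos(v), 0). As functions of (u, v):
  E = r_u · r_u = 16,
  F = r_u · r_v = 0,
  G = r_v · r_v = 16*sin(u)^2.
Evaluating at (u, v) = (pi/4, -4*pi/5): E = 16, F = 0, G = 8.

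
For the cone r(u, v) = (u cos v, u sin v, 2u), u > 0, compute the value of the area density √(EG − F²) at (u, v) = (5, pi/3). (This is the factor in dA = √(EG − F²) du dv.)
√(EG − F²)|_{(5, pi/3)} = 5*sqrt(5)

E = 5, F = 0, G = u^2, so EG − F² = 5*u^2. Taking the positive square root: √(EG − F²) = sqrt(5)*Abs(u). At (u, v) = (5, pi/3): 5*sqrt(5).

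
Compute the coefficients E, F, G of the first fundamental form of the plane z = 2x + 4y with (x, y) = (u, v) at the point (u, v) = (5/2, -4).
E = 5;  F = 8;  G = 17

Partials: r_u = (1, 0, 2), r_v = (0, 1, 4). As functions of (u, v):
  E = r_u · r_u = 5,
  F = r_u · r_v = 8,
  G = r_v · r_v = 17.
Evaluating at (u, v) = (5/2, -4): E = 5, F = 8, G = 17.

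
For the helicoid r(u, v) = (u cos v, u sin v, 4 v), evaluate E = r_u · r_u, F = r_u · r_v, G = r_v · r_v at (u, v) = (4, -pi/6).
E = 1;  F = 0;  G = 32

Partials: r_u = (cos(v), sin(v), 0), r_v = (-u*sin(v), u*cos(v), 4). As functions of (u, v):
  E = r_u · r_u = 1,
  F = r_u · r_v = 0,
  G = r_v · r_v = u^2 + 16.
Evaluating at (u, v) = (4, -pi/6): E = 1, F = 0, G = 32.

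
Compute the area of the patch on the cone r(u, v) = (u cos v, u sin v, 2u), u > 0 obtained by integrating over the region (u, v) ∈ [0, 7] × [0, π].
Area = 49*sqrt(5)*pi/2

Area = ∫∫ √(EG − F²) du dv with √(EG − F²) = sqrt(5)*Abs(u). Integrating over [0, 7] × [0, π] gives 49*sqrt(5)*pi/2.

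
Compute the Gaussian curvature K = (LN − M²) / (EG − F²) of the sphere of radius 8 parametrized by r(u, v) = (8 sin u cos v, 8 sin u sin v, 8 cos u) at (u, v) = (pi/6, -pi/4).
K = 1/64

Coefficients of the first fundamental form: E = 64, F = 0, G = 64*sin(u)^2.
Coefficients of the second fundamental form: L = -8*sin(u)/Abs(sin(u)), M = 0, N = -8*sin(u)^3/Abs(sin(u)).
Assemble K = (LN − M²)/(EG − F²) = 1/64. At (u, v) = (pi/6, -pi/4): K = 1/64.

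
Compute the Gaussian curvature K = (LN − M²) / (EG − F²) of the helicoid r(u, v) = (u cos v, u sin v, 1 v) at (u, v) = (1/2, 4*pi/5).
K = -16/25

Coefficients of the first fundamental form: E = 1, F = 0, G = u^2 + 1.
Coefficients of the second fundamental form: L = 0, M = -1/sqrt(u^2 + 1), N = 0.
Assemble K = (LN − M²)/(EG − F²) = -1/(u^2 + 1)^2. At (u, v) = (1/2, 4*pi/5): K = -16/25.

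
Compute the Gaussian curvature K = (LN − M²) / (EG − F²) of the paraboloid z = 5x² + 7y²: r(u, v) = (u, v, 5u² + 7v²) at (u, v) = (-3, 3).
K = 28/1420445

Coefficients of the first fundamental form: E = 100*u^2 + 1, F = 140*u*v, G = 196*v^2 + 1.
Coefficients of the second fundamental form: L = 10/sqrt(100*u^2 + 196*v^2 + 1), M = 0, N = 14/sqrt(100*u^2 + 196*v^2 + 1).
Assemble K = (LN − M²)/(EG − F²) = 140/(10000*u^4 + 39200*u^2*v^2 + 200*u^2 + 38416*v^4 + 392*v^2 + 1). At (u, v) = (-3, 3): K = 28/1420445.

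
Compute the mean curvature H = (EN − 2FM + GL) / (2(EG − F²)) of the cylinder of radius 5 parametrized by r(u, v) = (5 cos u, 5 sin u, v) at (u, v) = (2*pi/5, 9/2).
H = -1/10

With E = 25, F = 0, G = 1, L = -5, M = 0, N = 0, assemble
  H = (EN − 2FM + GL) / (2(EG − F²)) = -1/10.
At (u, v) = (2*pi/5, 9/2): H = -1/10.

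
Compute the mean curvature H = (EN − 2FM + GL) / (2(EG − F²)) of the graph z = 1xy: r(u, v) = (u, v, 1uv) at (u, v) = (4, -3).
H = 3*sqrt(26)/169

With E = v^2 + 1, F = u*v, G = u^2 + 1, L = 0, M = 1/sqrt(u^2 + v^2 + 1), N = 0, assemble
  H = (EN − 2FM + GL) / (2(EG − F²)) = -u*v/(u^2 + v^2 + 1)^(3/2).
At (u, v) = (4, -3): H = 3*sqrt(26)/169.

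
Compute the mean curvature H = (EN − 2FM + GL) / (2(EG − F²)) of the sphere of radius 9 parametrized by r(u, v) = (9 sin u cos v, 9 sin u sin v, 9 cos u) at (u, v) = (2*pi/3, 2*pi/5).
H = -1/9

With E = 81, F = 0, G = 81*sin(u)^2, L = -9*sin(u)/Abs(sin(u)), M = 0, N = -9*sin(u)^3/Abs(sin(u)), assemble
  H = (EN − 2FM + GL) / (2(EG − F²)) = -sin(u)/(9*Abs(sin(u))).
At (u, v) = (2*pi/3, 2*pi/5): H = -1/9.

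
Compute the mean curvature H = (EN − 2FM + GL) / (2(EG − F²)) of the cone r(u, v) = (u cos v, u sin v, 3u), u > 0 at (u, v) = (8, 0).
H = 3*sqrt(10)/160

With E = 10, F = 0, G = u^2, L = 0, M = 0, N = 3*sqrt(10)*u^2/(10*Abs(u)), assemble
  H = (EN − 2FM + GL) / (2(EG − F²)) = 3*sqrt(10)/(20*Abs(u)).
At (u, v) = (8, 0): H = 3*sqrt(10)/160.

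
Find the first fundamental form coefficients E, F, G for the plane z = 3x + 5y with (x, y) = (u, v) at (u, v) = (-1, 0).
E = 10;  F = 15;  G = 26

Partials: r_u = (1, 0, 3), r_v = (0, 1, 5). As functions of (u, v):
  E = r_u · r_u = 10,
  F = r_u · r_v = 15,
  G = r_v · r_v = 26.
Evaluating at (u, v) = (-1, 0): E = 10, F = 15, G = 26.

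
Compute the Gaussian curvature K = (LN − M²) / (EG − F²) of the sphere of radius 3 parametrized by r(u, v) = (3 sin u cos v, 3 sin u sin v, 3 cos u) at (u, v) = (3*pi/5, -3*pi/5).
K = 1/9

Coefficients of the first fundamental form: E = 9, F = 0, G = 9*sin(u)^2.
Coefficients of the second fundamental form: L = -3*sin(u)/Abs(sin(u)), M = 0, N = -3*sin(u)^3/Abs(sin(u)).
Assemble K = (LN − M²)/(EG − F²) = 1/9. At (u, v) = (3*pi/5, -3*pi/5): K = 1/9.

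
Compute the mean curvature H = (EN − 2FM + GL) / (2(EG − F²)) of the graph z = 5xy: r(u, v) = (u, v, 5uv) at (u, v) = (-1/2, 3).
H = 1500*sqrt(929)/863041

With E = 25*v^2 + 1, F = 25*u*v, G = 25*u^2 + 1, L = 0, M = 5/sqrt(25*u^2 + 25*v^2 + 1), N = 0, assemble
  H = (EN − 2FM + GL) / (2(EG − F²)) = -125*u*v/(25*u^2 + 25*v^2 + 1)^(3/2).
At (u, v) = (-1/2, 3): H = 1500*sqrt(929)/863041.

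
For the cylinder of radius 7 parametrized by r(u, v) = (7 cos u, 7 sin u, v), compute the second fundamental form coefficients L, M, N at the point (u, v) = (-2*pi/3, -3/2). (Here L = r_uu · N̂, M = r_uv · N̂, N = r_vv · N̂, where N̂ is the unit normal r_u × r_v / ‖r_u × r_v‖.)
L = -7;  M = 0;  N = 0

Compute the unit normal N̂(u, v) = (cos(u), sin(u), 0), and the second partials r_uu, r_uv, r_vv. Take dot products:
  L(u, v) = r_uu · N̂ = -7,
  M(u, v) = r_uv · N̂ = 0,
  N(u, v) = r_vv · N̂ = 0.
Evaluating at (u, v) = (-2*pi/3, -3/2):
  L = -7, M = 0, N = 0.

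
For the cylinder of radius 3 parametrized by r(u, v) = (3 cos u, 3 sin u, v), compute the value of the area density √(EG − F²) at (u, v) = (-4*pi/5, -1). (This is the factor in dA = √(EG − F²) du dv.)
√(EG − F²)|_{(-4*pi/5, -1)} = 3

E = 9, F = 0, G = 1, so EG − F² = 9. Taking the positive square root: √(EG − F²) = 3. At (u, v) = (-4*pi/5, -1): 3.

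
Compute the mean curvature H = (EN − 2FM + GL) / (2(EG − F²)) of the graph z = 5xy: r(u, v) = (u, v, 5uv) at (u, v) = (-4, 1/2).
H = 2000*sqrt(181)/884547

With E = 25*v^2 + 1, F = 25*u*v, G = 25*u^2 + 1, L = 0, M = 5/sqrt(25*u^2 + 25*v^2 + 1), N = 0, assemble
  H = (EN − 2FM + GL) / (2(EG − F²)) = -125*u*v/(25*u^2 + 25*v^2 + 1)^(3/2).
At (u, v) = (-4, 1/2): H = 2000*sqrt(181)/884547.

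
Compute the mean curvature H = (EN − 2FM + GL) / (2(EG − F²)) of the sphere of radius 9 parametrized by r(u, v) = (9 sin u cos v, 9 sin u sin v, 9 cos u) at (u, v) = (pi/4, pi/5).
H = -1/9

With E = 81, F = 0, G = 81*sin(u)^2, L = -9*sin(u)/Abs(sin(u)), M = 0, N = -9*sin(u)^3/Abs(sin(u)), assemble
  H = (EN − 2FM + GL) / (2(EG − F²)) = -sin(u)/(9*Abs(sin(u))).
At (u, v) = (pi/4, pi/5): H = -1/9.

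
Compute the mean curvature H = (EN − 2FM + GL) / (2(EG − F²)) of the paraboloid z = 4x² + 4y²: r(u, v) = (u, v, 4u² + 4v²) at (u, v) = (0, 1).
H = 264*sqrt(65)/4225

With E = 64*u^2 + 1, F = 64*u*v, G = 64*v^2 + 1, L = 8/sqrt(64*u^2 + 64*v^2 + 1), M = 0, N = 8/sqrt(64*u^2 + 64*v^2 + 1), assemble
  H = (EN − 2FM + GL) / (2(EG − F²)) = 8*(32*u^2 + 32*v^2 + 1)/(64*u^2 + 64*v^2 + 1)^(3/2).
At (u, v) = (0, 1): H = 264*sqrt(65)/4225.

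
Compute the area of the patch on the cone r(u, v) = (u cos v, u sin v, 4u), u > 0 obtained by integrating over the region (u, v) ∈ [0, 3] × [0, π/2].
Area = 9*sqrt(17)*pi/4

Area = ∫∫ √(EG − F²) du dv with √(EG − F²) = sqrt(17)*Abs(u). Integrating over [0, 3] × [0, π/2] gives 9*sqrt(17)*pi/4.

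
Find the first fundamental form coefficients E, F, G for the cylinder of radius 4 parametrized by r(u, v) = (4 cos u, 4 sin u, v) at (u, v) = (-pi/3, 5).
E = 16;  F = 0;  G = 1

Partials: r_u = (-4*sin(u), 4*cos(u), 0), r_v = (0, 0, 1). As functions of (u, v):
  E = r_u · r_u = 16,
  F = r_u · r_v = 0,
  G = r_v · r_v = 1.
Evaluating at (u, v) = (-pi/3, 5): E = 16, F = 0, G = 1.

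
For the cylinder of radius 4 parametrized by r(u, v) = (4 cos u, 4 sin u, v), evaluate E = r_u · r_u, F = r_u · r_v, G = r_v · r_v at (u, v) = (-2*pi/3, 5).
E = 16;  F = 0;  G = 1

Partials: r_u = (-4*sin(u), 4*cos(u), 0), r_v = (0, 0, 1). As functions of (u, v):
  E = r_u · r_u = 16,
  F = r_u · r_v = 0,
  G = r_v · r_v = 1.
Evaluating at (u, v) = (-2*pi/3, 5): E = 16, F = 0, G = 1.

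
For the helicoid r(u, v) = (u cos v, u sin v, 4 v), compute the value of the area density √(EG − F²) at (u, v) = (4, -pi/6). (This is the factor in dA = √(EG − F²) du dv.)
√(EG − F²)|_{(4, -pi/6)} = 4*sqrt(2)

E = 1, F = 0, G = u^2 + 16, so EG − F² = u^2 + 16. Taking the positive square root: √(EG − F²) = sqrt(u^2 + 16). At (u, v) = (4, -pi/6): 4*sqrt(2).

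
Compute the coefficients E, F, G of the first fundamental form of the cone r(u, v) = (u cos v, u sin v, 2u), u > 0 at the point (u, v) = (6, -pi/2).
E = 5;  F = 0;  G = 36

Partials: r_u = (cos(v), sin(v), 2), r_v = (-u*sin(v), u*cos(v), 0). As functions of (u, v):
  E = r_u · r_u = 5,
  F = r_u · r_v = 0,
  G = r_v · r_v = u^2.
Evaluating at (u, v) = (6, -pi/2): E = 5, F = 0, G = 36.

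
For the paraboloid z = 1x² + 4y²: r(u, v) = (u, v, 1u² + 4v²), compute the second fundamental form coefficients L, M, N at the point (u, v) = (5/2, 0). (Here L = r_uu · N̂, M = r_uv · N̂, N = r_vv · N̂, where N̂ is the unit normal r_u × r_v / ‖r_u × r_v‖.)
L = sqrt(26)/13;  M = 0;  N = 4*sqrt(26)/13

Compute the unit normal N̂(u, v) = (-2*u/sqrt(4*u^2 + 64*v^2 + 1), -8*v/sqrt(4*u^2 + 64*v^2 + 1), 1/sqrt(4*u^2 + 64*v^2 + 1)), and the second partials r_uu, r_uv, r_vv. Take dot products:
  L(u, v) = r_uu · N̂ = 2/sqrt(4*u^2 + 64*v^2 + 1),
  M(u, v) = r_uv · N̂ = 0,
  N(u, v) = r_vv · N̂ = 8/sqrt(4*u^2 + 64*v^2 + 1).
Evaluating at (u, v) = (5/2, 0):
  L = sqrt(26)/13, M = 0, N = 4*sqrt(26)/13.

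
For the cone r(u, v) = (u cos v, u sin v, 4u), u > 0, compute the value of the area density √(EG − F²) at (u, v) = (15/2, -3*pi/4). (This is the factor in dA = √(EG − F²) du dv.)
√(EG − F²)|_{(15/2, -3*pi/4)} = 15*sqrt(17)/2

E = 17, F = 0, G = u^2, so EG − F² = 17*u^2. Taking the positive square root: √(EG − F²) = sqrt(17)*Abs(u). At (u, v) = (15/2, -3*pi/4): 15*sqrt(17)/2.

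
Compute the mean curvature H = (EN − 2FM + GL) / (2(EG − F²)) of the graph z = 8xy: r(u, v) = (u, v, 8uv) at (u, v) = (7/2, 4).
H = -7168*sqrt(201)/1090827

With E = 64*v^2 + 1, F = 64*u*v, G = 64*u^2 + 1, L = 0, M = 8/sqrt(64*u^2 + 64*v^2 + 1), N = 0, assemble
  H = (EN − 2FM + GL) / (2(EG − F²)) = -512*u*v/(64*u^2 + 64*v^2 + 1)^(3/2).
At (u, v) = (7/2, 4): H = -7168*sqrt(201)/1090827.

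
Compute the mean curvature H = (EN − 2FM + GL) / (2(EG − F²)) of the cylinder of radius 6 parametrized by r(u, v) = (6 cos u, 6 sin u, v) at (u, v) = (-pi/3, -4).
H = -1/12

With E = 36, F = 0, G = 1, L = -6, M = 0, N = 0, assemble
  H = (EN − 2FM + GL) / (2(EG − F²)) = -1/12.
At (u, v) = (-pi/3, -4): H = -1/12.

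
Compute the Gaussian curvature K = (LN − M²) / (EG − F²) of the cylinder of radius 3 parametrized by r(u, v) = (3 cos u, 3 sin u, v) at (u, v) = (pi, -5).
K = 0

Coefficients of the first fundamental form: E = 9, F = 0, G = 1.
Coefficients of the second fundamental form: L = -3, M = 0, N = 0.
Assemble K = (LN − M²)/(EG − F²) = 0. At (u, v) = (pi, -5): K = 0.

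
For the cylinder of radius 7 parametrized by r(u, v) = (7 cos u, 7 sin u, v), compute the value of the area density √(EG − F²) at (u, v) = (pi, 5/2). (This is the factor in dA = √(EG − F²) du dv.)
√(EG − F²)|_{(pi, 5/2)} = 7

E = 49, F = 0, G = 1, so EG − F² = 49. Taking the positive square root: √(EG − F²) = 7. At (u, v) = (pi, 5/2): 7.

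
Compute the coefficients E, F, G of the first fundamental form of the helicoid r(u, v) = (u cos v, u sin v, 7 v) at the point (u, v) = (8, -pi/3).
E = 1;  F = 0;  G = 113

Partials: r_u = (cos(v), sin(v), 0), r_v = (-u*sin(v), u*cos(v), 7). As functions of (u, v):
  E = r_u · r_u = 1,
  F = r_u · r_v = 0,
  G = r_v · r_v = u^2 + 49.
Evaluating at (u, v) = (8, -pi/3): E = 1, F = 0, G = 113.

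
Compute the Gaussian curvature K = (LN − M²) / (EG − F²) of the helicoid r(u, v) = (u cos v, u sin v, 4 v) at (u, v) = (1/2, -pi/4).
K = -256/4225

Coefficients of the first fundamental form: E = 1, F = 0, G = u^2 + 16.
Coefficients of the second fundamental form: L = 0, M = -4/sqrt(u^2 + 16), N = 0.
Assemble K = (LN − M²)/(EG − F²) = -16/(u^2 + 16)^2. At (u, v) = (1/2, -pi/4): K = -256/4225.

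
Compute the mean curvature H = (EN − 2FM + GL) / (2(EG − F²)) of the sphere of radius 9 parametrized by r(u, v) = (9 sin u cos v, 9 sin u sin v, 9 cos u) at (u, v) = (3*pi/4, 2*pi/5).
H = -1/9

With E = 81, F = 0, G = 81*sin(u)^2, L = -9*sin(u)/Abs(sin(u)), M = 0, N = -9*sin(u)^3/Abs(sin(u)), assemble
  H = (EN − 2FM + GL) / (2(EG − F²)) = -sin(u)/(9*Abs(sin(u))).
At (u, v) = (3*pi/4, 2*pi/5): H = -1/9.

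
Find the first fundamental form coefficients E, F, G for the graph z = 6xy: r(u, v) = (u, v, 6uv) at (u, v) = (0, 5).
E = 901;  F = 0;  G = 1

Partials: r_u = (1, 0, 6*v), r_v = (0, 1, 6*u). As functions of (u, v):
  E = r_u · r_u = 36*v^2 + 1,
  F = r_u · r_v = 36*u*v,
  G = r_v · r_v = 36*u^2 + 1.
Evaluating at (u, v) = (0, 5): E = 901, F = 0, G = 1.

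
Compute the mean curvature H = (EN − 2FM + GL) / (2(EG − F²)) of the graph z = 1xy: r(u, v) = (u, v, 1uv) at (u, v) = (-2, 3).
H = 3*sqrt(14)/98

With E = v^2 + 1, F = u*v, G = u^2 + 1, L = 0, M = 1/sqrt(u^2 + v^2 + 1), N = 0, assemble
  H = (EN − 2FM + GL) / (2(EG − F²)) = -u*v/(u^2 + v^2 + 1)^(3/2).
At (u, v) = (-2, 3): H = 3*sqrt(14)/98.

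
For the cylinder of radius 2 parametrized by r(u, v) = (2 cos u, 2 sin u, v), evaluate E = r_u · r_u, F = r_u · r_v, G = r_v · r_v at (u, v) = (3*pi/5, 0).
E = 4;  F = 0;  G = 1

Partials: r_u = (-2*sin(u), 2*cos(u), 0), r_v = (0, 0, 1). As functions of (u, v):
  E = r_u · r_u = 4,
  F = r_u · r_v = 0,
  G = r_v · r_v = 1.
Evaluating at (u, v) = (3*pi/5, 0): E = 4, F = 0, G = 1.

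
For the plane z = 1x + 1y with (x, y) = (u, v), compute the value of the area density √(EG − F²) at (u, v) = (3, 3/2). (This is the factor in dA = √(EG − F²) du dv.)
√(EG − F²)|_{(3, 3/2)} = sqrt(3)

E = 2, F = 1, G = 2, so EG − F² = 3. Taking the positive square root: √(EG − F²) = sqrt(3). At (u, v) = (3, 3/2): sqrt(3).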